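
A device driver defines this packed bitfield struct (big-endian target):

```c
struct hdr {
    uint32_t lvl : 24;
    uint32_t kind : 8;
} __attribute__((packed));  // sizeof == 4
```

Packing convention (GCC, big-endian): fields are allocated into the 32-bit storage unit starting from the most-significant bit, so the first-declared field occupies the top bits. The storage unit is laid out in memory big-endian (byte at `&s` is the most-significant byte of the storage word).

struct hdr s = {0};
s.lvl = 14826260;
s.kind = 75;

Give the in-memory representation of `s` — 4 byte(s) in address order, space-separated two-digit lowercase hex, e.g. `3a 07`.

e2 3b 14 4b

[8+:24] lvl=14826260 & 0xffffff = 0xe23b14; word=0xe23b1400
[0+:8] kind=75 & 0xff = 0x4b; word=0xe23b144b
word = 0xe23b144b → big-endian bytes:
  [0]=0xe2  [1]=0x3b  [2]=0x14  [3]=0x4b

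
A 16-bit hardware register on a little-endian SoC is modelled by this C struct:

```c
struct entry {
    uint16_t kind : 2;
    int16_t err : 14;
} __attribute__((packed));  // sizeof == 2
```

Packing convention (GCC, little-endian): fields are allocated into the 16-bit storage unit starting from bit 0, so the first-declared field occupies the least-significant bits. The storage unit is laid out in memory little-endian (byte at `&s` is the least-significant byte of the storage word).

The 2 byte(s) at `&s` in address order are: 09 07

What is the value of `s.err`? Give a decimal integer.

[0]=0x09 [1]=0x07 (little-endian) → word 0x0709
kind [0+:2] = (word>>0) & 0x3 = 1
err [2+:14] = (word>>2) & 0x3fff = 450  ←
err signed 14b, MSB=0: value = 450

450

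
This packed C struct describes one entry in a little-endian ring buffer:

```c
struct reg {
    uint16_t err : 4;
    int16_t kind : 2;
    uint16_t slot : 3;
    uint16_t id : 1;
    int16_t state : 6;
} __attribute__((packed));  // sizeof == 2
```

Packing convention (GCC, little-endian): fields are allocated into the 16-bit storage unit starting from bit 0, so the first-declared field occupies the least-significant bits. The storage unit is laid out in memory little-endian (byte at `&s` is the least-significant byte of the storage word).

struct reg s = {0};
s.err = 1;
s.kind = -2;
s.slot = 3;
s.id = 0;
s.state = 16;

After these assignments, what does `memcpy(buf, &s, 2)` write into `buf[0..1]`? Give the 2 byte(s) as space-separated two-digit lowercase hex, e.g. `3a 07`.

e1 40

[0+:4] err=1 & 0xf = 0x1; word=0x0001
[4+:2] kind=-2 & 0x3 = 0x2; word=0x0021
[6+:3] slot=3 & 0x7 = 0x3; word=0x00e1
[9+:1] id=0 & 0x1 = 0x0; word=0x00e1
[10+:6] state=16 & 0x3f = 0x10; word=0x40e1
word = 0x40e1 → little-endian bytes:
  [0]=0xe1  [1]=0x40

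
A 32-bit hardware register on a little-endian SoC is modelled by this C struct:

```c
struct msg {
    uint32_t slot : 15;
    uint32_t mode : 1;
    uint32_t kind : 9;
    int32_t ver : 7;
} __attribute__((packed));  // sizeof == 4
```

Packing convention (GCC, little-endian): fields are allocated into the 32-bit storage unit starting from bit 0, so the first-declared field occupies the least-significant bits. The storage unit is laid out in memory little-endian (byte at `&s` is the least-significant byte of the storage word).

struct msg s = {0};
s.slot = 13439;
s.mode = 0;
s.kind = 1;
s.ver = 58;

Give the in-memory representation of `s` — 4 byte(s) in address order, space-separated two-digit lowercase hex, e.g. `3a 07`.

7f 34 01 74

slot (15b) val=13439 bits=0x347f at bit 0: 0x0000347f
mode (1b) val=0 bits=0x0 at bit 15: 0x0000347f
kind (9b) val=1 bits=0x1 at bit 16: 0x0001347f
ver (7b) val=58 bits=0x3a at bit 25: 0x7401347f
word = 0x7401347f → little-endian bytes:
  [0]=0x7f  [1]=0x34  [2]=0x01  [3]=0x74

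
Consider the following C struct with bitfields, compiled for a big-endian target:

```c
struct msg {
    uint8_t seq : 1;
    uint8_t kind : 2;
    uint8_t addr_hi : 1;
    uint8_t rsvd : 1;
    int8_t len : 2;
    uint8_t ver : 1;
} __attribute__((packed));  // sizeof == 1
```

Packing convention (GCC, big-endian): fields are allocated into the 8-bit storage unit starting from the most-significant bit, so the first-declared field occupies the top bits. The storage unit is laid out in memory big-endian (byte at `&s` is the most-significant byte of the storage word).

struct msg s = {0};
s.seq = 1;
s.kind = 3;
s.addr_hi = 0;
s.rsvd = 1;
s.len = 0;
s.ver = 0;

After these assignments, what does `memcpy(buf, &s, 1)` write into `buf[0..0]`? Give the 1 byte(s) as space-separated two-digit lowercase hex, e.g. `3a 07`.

e8

seq:1 = 1 → 0x1 << 7 → word 0x80
kind:2 = 3 → 0x3 << 5 → word 0xe0
addr_hi:1 = 0 → 0x0 << 4 → word 0xe0
rsvd:1 = 1 → 0x1 << 3 → word 0xe8
len:2 = 0 → 0x0 << 1 → word 0xe8
ver:1 = 0 → 0x0 << 0 → word 0xe8
word = 0xe8 → big-endian bytes:
  [0]=0xe8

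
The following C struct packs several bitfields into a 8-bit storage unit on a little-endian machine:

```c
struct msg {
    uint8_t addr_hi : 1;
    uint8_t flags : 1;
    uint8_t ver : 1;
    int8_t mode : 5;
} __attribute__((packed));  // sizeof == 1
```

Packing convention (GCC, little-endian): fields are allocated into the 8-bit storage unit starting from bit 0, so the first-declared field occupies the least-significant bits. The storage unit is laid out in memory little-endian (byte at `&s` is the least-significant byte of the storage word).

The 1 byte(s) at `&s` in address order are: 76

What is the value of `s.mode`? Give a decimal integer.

14

[0]=0x76 (little-endian) → word 0x76
addr_hi:1 @ bit 0 → (0x76>>0)&0x1 = 0x0
flags:1 @ bit 1 → (0x76>>1)&0x1 = 0x1
ver:1 @ bit 2 → (0x76>>2)&0x1 = 0x1
mode:5 @ bit 3 → (0x76>>3)&0x1f = 0xe  ←
mode signed 5b, MSB=0: value = 14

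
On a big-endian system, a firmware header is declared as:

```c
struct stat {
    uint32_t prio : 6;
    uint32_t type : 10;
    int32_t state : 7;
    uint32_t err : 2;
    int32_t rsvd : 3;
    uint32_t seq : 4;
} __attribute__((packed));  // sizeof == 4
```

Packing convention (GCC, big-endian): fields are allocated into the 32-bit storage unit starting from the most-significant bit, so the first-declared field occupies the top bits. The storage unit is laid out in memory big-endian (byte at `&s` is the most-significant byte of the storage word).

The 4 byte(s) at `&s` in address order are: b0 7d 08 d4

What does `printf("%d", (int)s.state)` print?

4

[0]=0xb0 [1]=0x7d [2]=0x08 [3]=0xd4 (big-endian) → word 0xb07d08d4
prio [26+:6] = (word>>26) & 0x3f = 44
type [16+:10] = (word>>16) & 0x3ff = 125
state [9+:7] = (word>>9) & 0x7f = 4  ←
err [7+:2] = (word>>7) & 0x3 = 1
rsvd [4+:3] = (word>>4) & 0x7 = 5
seq [0+:4] = (word>>0) & 0xf = 4
state signed 7b, MSB=0: value = 4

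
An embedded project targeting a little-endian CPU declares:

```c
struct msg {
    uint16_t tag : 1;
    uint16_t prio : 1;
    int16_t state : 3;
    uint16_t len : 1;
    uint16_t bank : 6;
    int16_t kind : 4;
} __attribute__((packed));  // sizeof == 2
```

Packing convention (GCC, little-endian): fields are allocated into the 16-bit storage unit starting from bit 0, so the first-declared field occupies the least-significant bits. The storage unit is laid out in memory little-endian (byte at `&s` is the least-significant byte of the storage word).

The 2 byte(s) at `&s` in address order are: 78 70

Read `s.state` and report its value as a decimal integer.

[0]=0x78 [1]=0x70 (little-endian) → word 0x7078
tag:1 @ bit 0 → (0x7078>>0)&0x1 = 0x0
prio:1 @ bit 1 → (0x7078>>1)&0x1 = 0x0
state:3 @ bit 2 → (0x7078>>2)&0x7 = 0x6  ←
len:1 @ bit 5 → (0x7078>>5)&0x1 = 0x1
bank:6 @ bit 6 → (0x7078>>6)&0x3f = 0x1
kind:4 @ bit 12 → (0x7078>>12)&0xf = 0x7
state signed 3b, MSB=1: 6 - 8 = -2

-2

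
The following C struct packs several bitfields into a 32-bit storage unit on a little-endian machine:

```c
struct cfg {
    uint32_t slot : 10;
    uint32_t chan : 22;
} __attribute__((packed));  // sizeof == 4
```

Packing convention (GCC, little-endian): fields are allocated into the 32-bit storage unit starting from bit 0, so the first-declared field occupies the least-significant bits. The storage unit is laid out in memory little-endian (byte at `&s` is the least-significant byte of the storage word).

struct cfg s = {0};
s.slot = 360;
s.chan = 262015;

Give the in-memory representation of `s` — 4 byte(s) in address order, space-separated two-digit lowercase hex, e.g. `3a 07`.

[0+:10] slot=360 & 0x3ff = 0x168; word=0x00000168
[10+:22] chan=262015 & 0x3fffff = 0x3ff7f; word=0x0ffdfd68
word = 0x0ffdfd68 → little-endian bytes:
  [0]=0x68  [1]=0xfd  [2]=0xfd  [3]=0x0f

68 fd fd 0f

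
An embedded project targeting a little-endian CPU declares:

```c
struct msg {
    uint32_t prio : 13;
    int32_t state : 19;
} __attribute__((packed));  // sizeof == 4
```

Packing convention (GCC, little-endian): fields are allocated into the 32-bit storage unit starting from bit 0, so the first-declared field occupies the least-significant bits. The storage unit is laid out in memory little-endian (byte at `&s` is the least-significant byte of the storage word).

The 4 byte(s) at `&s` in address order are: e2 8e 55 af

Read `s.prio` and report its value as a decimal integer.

3810

[0]=0xe2 [1]=0x8e [2]=0x55 [3]=0xaf (little-endian) → word 0xaf558ee2
prio [0+:13] = (word>>0) & 0x1fff = 3810  ←
state [13+:19] = (word>>13) & 0x7ffff = 359084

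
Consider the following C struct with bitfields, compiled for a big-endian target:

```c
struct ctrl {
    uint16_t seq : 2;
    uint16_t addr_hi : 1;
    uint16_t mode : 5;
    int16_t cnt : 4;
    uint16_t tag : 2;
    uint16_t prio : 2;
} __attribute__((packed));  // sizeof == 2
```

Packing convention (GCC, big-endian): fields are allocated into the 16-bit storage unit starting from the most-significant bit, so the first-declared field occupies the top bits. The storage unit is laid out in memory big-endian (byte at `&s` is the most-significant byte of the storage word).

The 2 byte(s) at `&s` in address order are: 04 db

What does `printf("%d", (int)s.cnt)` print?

[0]=0x04 [1]=0xdb (big-endian) → word 0x04db
seq:2 @ bit 14 → (0x04db>>14)&0x3 = 0x0
addr_hi:1 @ bit 13 → (0x04db>>13)&0x1 = 0x0
mode:5 @ bit 8 → (0x04db>>8)&0x1f = 0x4
cnt:4 @ bit 4 → (0x04db>>4)&0xf = 0xd  ←
tag:2 @ bit 2 → (0x04db>>2)&0x3 = 0x2
prio:2 @ bit 0 → (0x04db>>0)&0x3 = 0x3
cnt signed 4b, MSB=1: 13 - 16 = -3

-3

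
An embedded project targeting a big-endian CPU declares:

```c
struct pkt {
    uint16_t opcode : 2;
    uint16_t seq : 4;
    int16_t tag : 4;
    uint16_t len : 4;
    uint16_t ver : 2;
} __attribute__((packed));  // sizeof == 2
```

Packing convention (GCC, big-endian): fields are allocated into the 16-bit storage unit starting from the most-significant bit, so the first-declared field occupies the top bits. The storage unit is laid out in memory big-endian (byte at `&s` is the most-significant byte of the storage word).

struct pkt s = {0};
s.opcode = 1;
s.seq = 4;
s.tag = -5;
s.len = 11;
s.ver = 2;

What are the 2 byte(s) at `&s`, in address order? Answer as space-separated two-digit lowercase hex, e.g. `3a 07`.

52 ee

opcode:2 = 1 → 0x1 << 14 → word 0x4000
seq:4 = 4 → 0x4 << 10 → word 0x5000
tag:4 = -5 → 0xb << 6 → word 0x52c0
len:4 = 11 → 0xb << 2 → word 0x52ec
ver:2 = 2 → 0x2 << 0 → word 0x52ee
word = 0x52ee → big-endian bytes:
  [0]=0x52  [1]=0xee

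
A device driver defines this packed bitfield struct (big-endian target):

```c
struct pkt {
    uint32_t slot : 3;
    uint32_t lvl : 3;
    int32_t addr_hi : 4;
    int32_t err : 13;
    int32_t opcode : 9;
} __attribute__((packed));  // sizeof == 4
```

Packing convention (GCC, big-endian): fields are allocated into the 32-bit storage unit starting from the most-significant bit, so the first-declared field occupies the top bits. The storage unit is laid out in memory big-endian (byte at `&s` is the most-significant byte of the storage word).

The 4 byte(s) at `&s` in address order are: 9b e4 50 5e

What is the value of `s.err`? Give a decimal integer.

-3544

[0]=0x9b [1]=0xe4 [2]=0x50 [3]=0x5e (big-endian) → word 0x9be4505e
slot [29+:3] = (word>>29) & 0x7 = 4
lvl [26+:3] = (word>>26) & 0x7 = 6
addr_hi [22+:4] = (word>>22) & 0xf = 15
err [9+:13] = (word>>9) & 0x1fff = 4648  ←
opcode [0+:9] = (word>>0) & 0x1ff = 94
err signed 13b, MSB=1: 4648 - 8192 = -3544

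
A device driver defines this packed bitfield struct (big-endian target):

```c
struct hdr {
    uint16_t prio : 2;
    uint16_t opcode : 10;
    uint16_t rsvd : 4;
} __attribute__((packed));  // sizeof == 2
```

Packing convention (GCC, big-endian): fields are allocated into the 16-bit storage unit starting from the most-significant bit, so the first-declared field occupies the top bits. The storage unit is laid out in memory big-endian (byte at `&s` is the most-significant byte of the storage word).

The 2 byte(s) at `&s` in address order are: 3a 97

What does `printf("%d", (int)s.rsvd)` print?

[0]=0x3a [1]=0x97 (big-endian) → word 0x3a97
prio:2 @ bit 14 → (0x3a97>>14)&0x3 = 0x0
opcode:10 @ bit 4 → (0x3a97>>4)&0x3ff = 0x3a9
rsvd:4 @ bit 0 → (0x3a97>>0)&0xf = 0x7  ←

7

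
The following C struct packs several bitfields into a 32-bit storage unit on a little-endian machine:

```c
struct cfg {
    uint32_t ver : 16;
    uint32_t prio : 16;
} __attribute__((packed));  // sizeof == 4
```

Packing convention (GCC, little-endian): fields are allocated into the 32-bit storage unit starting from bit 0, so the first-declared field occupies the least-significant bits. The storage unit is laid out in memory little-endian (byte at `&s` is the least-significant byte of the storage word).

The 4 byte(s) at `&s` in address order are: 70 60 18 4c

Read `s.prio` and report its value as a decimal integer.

[0]=0x70 [1]=0x60 [2]=0x18 [3]=0x4c (little-endian) → word 0x4c186070
ver:16 @ bit 0 → (0x4c186070>>0)&0xffff = 0x6070
prio:16 @ bit 16 → (0x4c186070>>16)&0xffff = 0x4c18  ←

19480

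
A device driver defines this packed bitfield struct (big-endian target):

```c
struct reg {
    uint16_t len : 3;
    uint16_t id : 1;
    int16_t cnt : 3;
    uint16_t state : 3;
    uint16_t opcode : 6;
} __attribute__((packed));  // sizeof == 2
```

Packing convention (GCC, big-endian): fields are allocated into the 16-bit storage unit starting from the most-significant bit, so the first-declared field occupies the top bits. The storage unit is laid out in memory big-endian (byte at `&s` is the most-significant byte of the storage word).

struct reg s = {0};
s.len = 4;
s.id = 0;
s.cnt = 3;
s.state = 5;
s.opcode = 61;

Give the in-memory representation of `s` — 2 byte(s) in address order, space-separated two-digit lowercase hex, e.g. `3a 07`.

87 7d

len:3 = 4 → 0x4 << 13 → word 0x8000
id:1 = 0 → 0x0 << 12 → word 0x8000
cnt:3 = 3 → 0x3 << 9 → word 0x8600
state:3 = 5 → 0x5 << 6 → word 0x8740
opcode:6 = 61 → 0x3d << 0 → word 0x877d
word = 0x877d → big-endian bytes:
  [0]=0x87  [1]=0x7d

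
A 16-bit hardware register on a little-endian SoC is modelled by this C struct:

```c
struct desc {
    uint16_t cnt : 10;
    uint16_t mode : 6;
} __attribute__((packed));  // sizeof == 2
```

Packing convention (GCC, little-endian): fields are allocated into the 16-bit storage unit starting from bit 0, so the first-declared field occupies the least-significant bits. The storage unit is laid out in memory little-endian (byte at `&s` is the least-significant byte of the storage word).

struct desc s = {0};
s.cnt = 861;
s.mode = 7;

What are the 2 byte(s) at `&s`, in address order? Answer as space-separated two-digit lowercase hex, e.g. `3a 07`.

5d 1f

[0+:10] cnt=861 & 0x3ff = 0x35d; word=0x035d
[10+:6] mode=7 & 0x3f = 0x7; word=0x1f5d
word = 0x1f5d → little-endian bytes:
  [0]=0x5d  [1]=0x1f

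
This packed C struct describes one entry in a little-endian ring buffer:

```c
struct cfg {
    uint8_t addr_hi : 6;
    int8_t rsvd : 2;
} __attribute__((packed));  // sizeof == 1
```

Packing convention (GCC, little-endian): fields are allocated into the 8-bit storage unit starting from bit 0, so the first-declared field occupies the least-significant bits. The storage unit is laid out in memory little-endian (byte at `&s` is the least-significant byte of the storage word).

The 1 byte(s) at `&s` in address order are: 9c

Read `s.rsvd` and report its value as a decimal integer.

-2

[0]=0x9c (little-endian) → word 0x9c
addr_hi [0+:6] = (word>>0) & 0x3f = 28
rsvd [6+:2] = (word>>6) & 0x3 = 2  ←
rsvd signed 2b, MSB=1: 2 - 4 = -2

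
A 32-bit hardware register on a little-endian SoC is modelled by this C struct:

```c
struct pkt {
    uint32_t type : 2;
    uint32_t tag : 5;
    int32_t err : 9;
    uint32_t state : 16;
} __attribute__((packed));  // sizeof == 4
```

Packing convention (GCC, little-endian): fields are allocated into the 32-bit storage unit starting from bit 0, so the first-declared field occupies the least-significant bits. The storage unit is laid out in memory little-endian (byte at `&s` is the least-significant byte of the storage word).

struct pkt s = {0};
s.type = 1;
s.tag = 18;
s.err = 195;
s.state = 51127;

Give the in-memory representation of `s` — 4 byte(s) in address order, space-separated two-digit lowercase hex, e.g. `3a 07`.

type (2b) val=1 bits=0x1 at bit 0: 0x00000001
tag (5b) val=18 bits=0x12 at bit 2: 0x00000049
err (9b) val=195 bits=0xc3 at bit 7: 0x000061c9
state (16b) val=51127 bits=0xc7b7 at bit 16: 0xc7b761c9
word = 0xc7b761c9 → little-endian bytes:
  [0]=0xc9  [1]=0x61  [2]=0xb7  [3]=0xc7

c9 61 b7 c7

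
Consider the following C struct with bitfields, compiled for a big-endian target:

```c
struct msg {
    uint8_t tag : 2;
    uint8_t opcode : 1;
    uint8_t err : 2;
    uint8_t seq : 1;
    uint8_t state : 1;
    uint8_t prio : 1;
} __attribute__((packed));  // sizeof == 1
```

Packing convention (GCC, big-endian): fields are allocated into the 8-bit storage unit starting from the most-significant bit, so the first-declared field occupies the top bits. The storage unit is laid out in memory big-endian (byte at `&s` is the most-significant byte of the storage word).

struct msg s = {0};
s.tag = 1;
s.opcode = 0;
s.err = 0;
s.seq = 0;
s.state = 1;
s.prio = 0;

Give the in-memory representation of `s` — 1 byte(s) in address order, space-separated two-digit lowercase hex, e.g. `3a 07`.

42

tag:2 = 1 → 0x1 << 6 → word 0x40
opcode:1 = 0 → 0x0 << 5 → word 0x40
err:2 = 0 → 0x0 << 3 → word 0x40
seq:1 = 0 → 0x0 << 2 → word 0x40
state:1 = 1 → 0x1 << 1 → word 0x42
prio:1 = 0 → 0x0 << 0 → word 0x42
word = 0x42 → big-endian bytes:
  [0]=0x42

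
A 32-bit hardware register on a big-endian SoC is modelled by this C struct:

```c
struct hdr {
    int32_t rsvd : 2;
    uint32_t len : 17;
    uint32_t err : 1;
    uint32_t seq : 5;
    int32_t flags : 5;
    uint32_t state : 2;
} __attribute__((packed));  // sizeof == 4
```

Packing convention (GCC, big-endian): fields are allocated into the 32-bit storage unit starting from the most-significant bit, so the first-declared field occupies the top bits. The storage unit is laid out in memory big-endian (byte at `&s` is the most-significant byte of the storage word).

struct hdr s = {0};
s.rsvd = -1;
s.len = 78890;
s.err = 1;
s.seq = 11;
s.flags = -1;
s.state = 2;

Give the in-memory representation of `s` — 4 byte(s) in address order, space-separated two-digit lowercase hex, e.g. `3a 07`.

rsvd:2 = -1 → 0x3 << 30 → word 0xc0000000
len:17 = 78890 → 0x1342a << 13 → word 0xe6854000
err:1 = 1 → 0x1 << 12 → word 0xe6855000
seq:5 = 11 → 0xb << 7 → word 0xe6855580
flags:5 = -1 → 0x1f << 2 → word 0xe68555fc
state:2 = 2 → 0x2 << 0 → word 0xe68555fe
word = 0xe68555fe → big-endian bytes:
  [0]=0xe6  [1]=0x85  [2]=0x55  [3]=0xfe

e6 85 55 fe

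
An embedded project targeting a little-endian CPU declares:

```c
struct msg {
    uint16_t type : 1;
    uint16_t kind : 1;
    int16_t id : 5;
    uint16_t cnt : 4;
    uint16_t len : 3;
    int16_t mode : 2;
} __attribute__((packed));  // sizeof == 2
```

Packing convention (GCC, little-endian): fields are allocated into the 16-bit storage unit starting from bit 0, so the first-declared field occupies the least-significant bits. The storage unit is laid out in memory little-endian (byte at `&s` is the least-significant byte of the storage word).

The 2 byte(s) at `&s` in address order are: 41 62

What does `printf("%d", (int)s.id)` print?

[0]=0x41 [1]=0x62 (little-endian) → word 0x6241
type:1 @ bit 0 → (0x6241>>0)&0x1 = 0x1
kind:1 @ bit 1 → (0x6241>>1)&0x1 = 0x0
id:5 @ bit 2 → (0x6241>>2)&0x1f = 0x10  ←
cnt:4 @ bit 7 → (0x6241>>7)&0xf = 0x4
len:3 @ bit 11 → (0x6241>>11)&0x7 = 0x4
mode:2 @ bit 14 → (0x6241>>14)&0x3 = 0x1
id signed 5b, MSB=1: 16 - 32 = -16

-16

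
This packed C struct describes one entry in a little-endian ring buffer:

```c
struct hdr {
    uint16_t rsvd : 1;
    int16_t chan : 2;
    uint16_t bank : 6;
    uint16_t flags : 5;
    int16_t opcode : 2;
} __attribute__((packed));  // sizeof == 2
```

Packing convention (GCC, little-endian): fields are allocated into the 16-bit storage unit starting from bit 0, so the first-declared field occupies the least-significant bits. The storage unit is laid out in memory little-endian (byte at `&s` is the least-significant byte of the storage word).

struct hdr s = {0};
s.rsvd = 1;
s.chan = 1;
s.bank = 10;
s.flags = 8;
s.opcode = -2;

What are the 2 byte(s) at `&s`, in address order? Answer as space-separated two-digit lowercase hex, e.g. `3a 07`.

53 90

rsvd:1 = 1 → 0x1 << 0 → word 0x0001
chan:2 = 1 → 0x1 << 1 → word 0x0003
bank:6 = 10 → 0xa << 3 → word 0x0053
flags:5 = 8 → 0x8 << 9 → word 0x1053
opcode:2 = -2 → 0x2 << 14 → word 0x9053
word = 0x9053 → little-endian bytes:
  [0]=0x53  [1]=0x90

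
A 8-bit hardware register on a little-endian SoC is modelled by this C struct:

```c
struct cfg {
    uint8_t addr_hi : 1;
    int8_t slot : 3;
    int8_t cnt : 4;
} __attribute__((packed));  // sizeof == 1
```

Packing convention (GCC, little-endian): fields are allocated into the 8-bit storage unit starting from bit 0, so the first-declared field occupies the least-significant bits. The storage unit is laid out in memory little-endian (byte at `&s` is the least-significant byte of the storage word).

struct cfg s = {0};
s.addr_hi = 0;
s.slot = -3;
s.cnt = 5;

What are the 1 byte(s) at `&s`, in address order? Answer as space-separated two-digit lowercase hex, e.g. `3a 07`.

[0+:1] addr_hi=0 & 0x1 = 0x0; word=0x00
[1+:3] slot=-3 & 0x7 = 0x5; word=0x0a
[4+:4] cnt=5 & 0xf = 0x5; word=0x5a
word = 0x5a → little-endian bytes:
  [0]=0x5a

5a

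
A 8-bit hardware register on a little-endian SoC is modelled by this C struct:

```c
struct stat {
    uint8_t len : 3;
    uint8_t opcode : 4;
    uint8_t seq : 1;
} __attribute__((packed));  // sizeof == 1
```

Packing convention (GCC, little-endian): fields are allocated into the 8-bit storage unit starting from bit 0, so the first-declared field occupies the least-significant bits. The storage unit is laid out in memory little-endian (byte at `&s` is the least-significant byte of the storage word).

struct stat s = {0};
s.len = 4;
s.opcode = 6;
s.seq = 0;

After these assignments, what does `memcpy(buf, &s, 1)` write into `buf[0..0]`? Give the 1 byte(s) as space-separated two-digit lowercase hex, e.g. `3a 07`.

34

len:3 = 4 → 0x4 << 0 → word 0x04
opcode:4 = 6 → 0x6 << 3 → word 0x34
seq:1 = 0 → 0x0 << 7 → word 0x34
word = 0x34 → little-endian bytes:
  [0]=0x34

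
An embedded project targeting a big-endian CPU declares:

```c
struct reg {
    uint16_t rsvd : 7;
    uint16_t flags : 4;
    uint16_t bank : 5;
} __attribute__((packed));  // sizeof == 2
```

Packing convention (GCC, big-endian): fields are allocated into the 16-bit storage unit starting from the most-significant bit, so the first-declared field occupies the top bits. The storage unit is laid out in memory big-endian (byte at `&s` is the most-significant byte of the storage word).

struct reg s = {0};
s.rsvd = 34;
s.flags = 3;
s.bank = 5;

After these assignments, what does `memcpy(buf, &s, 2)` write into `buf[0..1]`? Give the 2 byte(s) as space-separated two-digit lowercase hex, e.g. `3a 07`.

44 65

[9+:7] rsvd=34 & 0x7f = 0x22; word=0x4400
[5+:4] flags=3 & 0xf = 0x3; word=0x4460
[0+:5] bank=5 & 0x1f = 0x5; word=0x4465
word = 0x4465 → big-endian bytes:
  [0]=0x44  [1]=0x65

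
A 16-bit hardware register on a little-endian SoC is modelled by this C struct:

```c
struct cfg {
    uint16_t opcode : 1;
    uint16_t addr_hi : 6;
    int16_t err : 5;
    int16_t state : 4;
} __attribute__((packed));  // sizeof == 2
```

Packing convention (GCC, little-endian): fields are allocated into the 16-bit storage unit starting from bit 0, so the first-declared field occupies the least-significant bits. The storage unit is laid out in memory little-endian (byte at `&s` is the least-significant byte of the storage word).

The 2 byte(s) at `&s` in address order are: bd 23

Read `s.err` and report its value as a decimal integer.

7

[0]=0xbd [1]=0x23 (little-endian) → word 0x23bd
opcode [0+:1] = (word>>0) & 0x1 = 1
addr_hi [1+:6] = (word>>1) & 0x3f = 30
err [7+:5] = (word>>7) & 0x1f = 7  ←
state [12+:4] = (word>>12) & 0xf = 2
err signed 5b, MSB=0: value = 7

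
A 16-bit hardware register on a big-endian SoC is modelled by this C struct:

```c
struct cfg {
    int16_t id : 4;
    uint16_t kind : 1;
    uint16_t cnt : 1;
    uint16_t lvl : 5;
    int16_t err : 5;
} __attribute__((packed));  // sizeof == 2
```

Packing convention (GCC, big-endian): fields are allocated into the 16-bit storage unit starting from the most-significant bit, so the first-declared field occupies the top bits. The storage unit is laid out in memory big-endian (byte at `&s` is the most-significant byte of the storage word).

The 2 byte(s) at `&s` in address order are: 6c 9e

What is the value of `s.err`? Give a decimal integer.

-2

[0]=0x6c [1]=0x9e (big-endian) → word 0x6c9e
id:4 @ bit 12 → (0x6c9e>>12)&0xf = 0x6
kind:1 @ bit 11 → (0x6c9e>>11)&0x1 = 0x1
cnt:1 @ bit 10 → (0x6c9e>>10)&0x1 = 0x1
lvl:5 @ bit 5 → (0x6c9e>>5)&0x1f = 0x4
err:5 @ bit 0 → (0x6c9e>>0)&0x1f = 0x1e  ←
err signed 5b, MSB=1: 30 - 32 = -2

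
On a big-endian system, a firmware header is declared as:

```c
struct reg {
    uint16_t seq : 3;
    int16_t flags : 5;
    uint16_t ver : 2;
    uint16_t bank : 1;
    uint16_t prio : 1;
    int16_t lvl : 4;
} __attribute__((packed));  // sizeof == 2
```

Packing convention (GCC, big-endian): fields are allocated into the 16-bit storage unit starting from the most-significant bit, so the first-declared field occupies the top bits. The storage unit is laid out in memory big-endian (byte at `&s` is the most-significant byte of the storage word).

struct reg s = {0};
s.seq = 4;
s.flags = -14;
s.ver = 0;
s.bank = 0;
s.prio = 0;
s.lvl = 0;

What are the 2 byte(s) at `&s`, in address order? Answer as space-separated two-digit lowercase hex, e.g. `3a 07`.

92 00

seq:3 = 4 → 0x4 << 13 → word 0x8000
flags:5 = -14 → 0x12 << 8 → word 0x9200
ver:2 = 0 → 0x0 << 6 → word 0x9200
bank:1 = 0 → 0x0 << 5 → word 0x9200
prio:1 = 0 → 0x0 << 4 → word 0x9200
lvl:4 = 0 → 0x0 << 0 → word 0x9200
word = 0x9200 → big-endian bytes:
  [0]=0x92  [1]=0x00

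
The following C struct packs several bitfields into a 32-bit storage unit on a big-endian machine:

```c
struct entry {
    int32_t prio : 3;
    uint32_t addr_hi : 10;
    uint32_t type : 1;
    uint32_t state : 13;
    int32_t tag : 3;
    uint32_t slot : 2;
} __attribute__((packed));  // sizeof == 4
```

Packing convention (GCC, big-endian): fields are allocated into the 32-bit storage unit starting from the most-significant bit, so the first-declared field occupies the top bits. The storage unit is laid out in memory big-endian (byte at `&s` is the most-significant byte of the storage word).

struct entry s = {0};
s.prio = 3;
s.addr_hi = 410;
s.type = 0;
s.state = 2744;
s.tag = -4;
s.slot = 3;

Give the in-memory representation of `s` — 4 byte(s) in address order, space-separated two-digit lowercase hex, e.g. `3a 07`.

[29+:3] prio=3 & 0x7 = 0x3; word=0x60000000
[19+:10] addr_hi=410 & 0x3ff = 0x19a; word=0x6cd00000
[18+:1] type=0 & 0x1 = 0x0; word=0x6cd00000
[5+:13] state=2744 & 0x1fff = 0xab8; word=0x6cd15700
[2+:3] tag=-4 & 0x7 = 0x4; word=0x6cd15710
[0+:2] slot=3 & 0x3 = 0x3; word=0x6cd15713
word = 0x6cd15713 → big-endian bytes:
  [0]=0x6c  [1]=0xd1  [2]=0x57  [3]=0x13

6c d1 57 13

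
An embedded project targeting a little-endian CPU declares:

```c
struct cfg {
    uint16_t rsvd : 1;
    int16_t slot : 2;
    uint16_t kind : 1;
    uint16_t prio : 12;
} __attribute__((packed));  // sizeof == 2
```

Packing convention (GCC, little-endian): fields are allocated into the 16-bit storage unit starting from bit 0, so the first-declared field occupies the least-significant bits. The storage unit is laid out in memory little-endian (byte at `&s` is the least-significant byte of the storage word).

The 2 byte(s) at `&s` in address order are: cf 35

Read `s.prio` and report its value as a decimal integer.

[0]=0xcf [1]=0x35 (little-endian) → word 0x35cf
rsvd [0+:1] = (word>>0) & 0x1 = 1
slot [1+:2] = (word>>1) & 0x3 = 3
kind [3+:1] = (word>>3) & 0x1 = 1
prio [4+:12] = (word>>4) & 0xfff = 860  ←

860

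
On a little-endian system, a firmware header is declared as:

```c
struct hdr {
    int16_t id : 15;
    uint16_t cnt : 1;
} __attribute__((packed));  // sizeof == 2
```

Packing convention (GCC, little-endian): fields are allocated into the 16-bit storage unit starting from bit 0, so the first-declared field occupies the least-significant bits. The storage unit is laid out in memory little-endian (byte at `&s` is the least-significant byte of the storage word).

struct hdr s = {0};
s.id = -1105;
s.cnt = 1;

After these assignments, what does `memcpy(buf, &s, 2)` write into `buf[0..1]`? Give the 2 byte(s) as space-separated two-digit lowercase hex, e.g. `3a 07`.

[0+:15] id=-1105 & 0x7fff = 0x7baf; word=0x7baf
[15+:1] cnt=1 & 0x1 = 0x1; word=0xfbaf
word = 0xfbaf → little-endian bytes:
  [0]=0xaf  [1]=0xfb

af fb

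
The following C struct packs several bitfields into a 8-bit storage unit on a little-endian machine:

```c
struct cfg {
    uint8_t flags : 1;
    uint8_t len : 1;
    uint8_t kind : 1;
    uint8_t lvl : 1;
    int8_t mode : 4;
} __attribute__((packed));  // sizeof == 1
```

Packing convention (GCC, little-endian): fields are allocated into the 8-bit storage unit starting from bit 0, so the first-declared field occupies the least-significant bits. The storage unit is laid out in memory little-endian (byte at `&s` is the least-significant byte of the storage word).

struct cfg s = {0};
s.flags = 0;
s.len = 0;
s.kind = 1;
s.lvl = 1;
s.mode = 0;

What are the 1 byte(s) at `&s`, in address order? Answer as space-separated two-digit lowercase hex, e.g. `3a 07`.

0c

flags (1b) val=0 bits=0x0 at bit 0: 0x00
len (1b) val=0 bits=0x0 at bit 1: 0x00
kind (1b) val=1 bits=0x1 at bit 2: 0x04
lvl (1b) val=1 bits=0x1 at bit 3: 0x0c
mode (4b) val=0 bits=0x0 at bit 4: 0x0c
word = 0x0c → little-endian bytes:
  [0]=0x0c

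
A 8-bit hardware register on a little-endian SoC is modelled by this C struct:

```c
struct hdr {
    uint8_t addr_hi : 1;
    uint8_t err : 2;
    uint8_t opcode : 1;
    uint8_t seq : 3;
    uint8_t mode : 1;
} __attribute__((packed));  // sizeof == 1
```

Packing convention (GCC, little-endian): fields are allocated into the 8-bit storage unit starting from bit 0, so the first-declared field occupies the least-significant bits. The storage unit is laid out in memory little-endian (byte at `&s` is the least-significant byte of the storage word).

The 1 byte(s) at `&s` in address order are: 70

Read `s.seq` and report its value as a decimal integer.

[0]=0x70 (little-endian) → word 0x70
addr_hi [0+:1] = (word>>0) & 0x1 = 0
err [1+:2] = (word>>1) & 0x3 = 0
opcode [3+:1] = (word>>3) & 0x1 = 0
seq [4+:3] = (word>>4) & 0x7 = 7  ←
mode [7+:1] = (word>>7) & 0x1 = 0

7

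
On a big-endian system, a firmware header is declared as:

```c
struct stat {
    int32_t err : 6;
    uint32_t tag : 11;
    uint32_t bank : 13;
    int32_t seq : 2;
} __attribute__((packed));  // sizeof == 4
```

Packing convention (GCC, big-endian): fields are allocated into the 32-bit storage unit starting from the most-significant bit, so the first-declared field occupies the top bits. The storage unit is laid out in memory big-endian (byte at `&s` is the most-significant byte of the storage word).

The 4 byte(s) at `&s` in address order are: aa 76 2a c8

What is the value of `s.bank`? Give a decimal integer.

[0]=0xaa [1]=0x76 [2]=0x2a [3]=0xc8 (big-endian) → word 0xaa762ac8
err [26+:6] = (word>>26) & 0x3f = 42
tag [15+:11] = (word>>15) & 0x7ff = 1260
bank [2+:13] = (word>>2) & 0x1fff = 2738  ←
seq [0+:2] = (word>>0) & 0x3 = 0

2738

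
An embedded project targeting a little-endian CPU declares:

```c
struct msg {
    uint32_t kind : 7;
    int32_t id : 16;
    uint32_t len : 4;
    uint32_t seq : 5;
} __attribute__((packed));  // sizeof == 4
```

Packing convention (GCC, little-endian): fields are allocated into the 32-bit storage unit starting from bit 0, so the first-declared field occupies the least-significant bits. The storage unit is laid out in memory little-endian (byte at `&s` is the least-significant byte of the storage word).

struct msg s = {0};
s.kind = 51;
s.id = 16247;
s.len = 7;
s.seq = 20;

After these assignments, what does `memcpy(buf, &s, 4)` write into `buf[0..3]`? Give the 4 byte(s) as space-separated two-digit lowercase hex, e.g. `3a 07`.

b3 bb 9f a3

kind:7 = 51 → 0x33 << 0 → word 0x00000033
id:16 = 16247 → 0x3f77 << 7 → word 0x001fbbb3
len:4 = 7 → 0x7 << 23 → word 0x039fbbb3
seq:5 = 20 → 0x14 << 27 → word 0xa39fbbb3
word = 0xa39fbbb3 → little-endian bytes:
  [0]=0xb3  [1]=0xbb  [2]=0x9f  [3]=0xa3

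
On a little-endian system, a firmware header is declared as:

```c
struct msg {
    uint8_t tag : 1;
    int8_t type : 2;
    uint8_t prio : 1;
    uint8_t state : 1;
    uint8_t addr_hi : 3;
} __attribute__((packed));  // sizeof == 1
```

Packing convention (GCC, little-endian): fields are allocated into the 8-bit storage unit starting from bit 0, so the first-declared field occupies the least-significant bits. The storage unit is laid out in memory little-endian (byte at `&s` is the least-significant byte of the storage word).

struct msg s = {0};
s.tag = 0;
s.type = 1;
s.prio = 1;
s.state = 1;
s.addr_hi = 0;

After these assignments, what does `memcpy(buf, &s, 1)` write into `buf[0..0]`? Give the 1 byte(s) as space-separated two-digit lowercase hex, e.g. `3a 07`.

1a

[0+:1] tag=0 & 0x1 = 0x0; word=0x00
[1+:2] type=1 & 0x3 = 0x1; word=0x02
[3+:1] prio=1 & 0x1 = 0x1; word=0x0a
[4+:1] state=1 & 0x1 = 0x1; word=0x1a
[5+:3] addr_hi=0 & 0x7 = 0x0; word=0x1a
word = 0x1a → little-endian bytes:
  [0]=0x1a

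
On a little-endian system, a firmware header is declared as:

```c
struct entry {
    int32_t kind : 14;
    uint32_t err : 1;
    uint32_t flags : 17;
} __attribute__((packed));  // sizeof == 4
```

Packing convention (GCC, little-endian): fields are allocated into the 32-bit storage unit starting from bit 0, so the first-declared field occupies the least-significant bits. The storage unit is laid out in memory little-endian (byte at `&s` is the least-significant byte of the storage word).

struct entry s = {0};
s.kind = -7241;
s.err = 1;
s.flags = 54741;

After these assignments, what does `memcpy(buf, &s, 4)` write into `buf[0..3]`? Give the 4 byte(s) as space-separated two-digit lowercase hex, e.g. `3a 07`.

kind (14b) val=-7241 bits=0x23b7 at bit 0: 0x000023b7
err (1b) val=1 bits=0x1 at bit 14: 0x000063b7
flags (17b) val=54741 bits=0xd5d5 at bit 15: 0x6aeae3b7
word = 0x6aeae3b7 → little-endian bytes:
  [0]=0xb7  [1]=0xe3  [2]=0xea  [3]=0x6a

b7 e3 ea 6a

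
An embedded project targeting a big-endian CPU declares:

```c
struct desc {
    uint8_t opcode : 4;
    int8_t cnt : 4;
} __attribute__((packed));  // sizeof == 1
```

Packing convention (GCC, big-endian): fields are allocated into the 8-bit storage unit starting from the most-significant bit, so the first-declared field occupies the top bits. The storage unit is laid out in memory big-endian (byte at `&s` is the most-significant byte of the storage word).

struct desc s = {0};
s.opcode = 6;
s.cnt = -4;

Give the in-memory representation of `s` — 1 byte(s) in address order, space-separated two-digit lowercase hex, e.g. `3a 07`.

opcode (4b) val=6 bits=0x6 at bit 4: 0x60
cnt (4b) val=-4 bits=0xc at bit 0: 0x6c
word = 0x6c → big-endian bytes:
  [0]=0x6c

6c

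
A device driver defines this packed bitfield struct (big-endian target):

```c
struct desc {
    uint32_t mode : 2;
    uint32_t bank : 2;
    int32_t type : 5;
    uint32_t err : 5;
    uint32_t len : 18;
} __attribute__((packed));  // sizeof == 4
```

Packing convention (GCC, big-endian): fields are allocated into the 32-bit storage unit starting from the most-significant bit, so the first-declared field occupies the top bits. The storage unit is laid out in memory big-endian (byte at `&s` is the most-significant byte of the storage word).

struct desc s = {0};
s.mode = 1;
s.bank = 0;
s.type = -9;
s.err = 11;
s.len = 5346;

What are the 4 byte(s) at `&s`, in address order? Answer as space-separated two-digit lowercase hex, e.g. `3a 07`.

4b ac 14 e2

mode:2 = 1 → 0x1 << 30 → word 0x40000000
bank:2 = 0 → 0x0 << 28 → word 0x40000000
type:5 = -9 → 0x17 << 23 → word 0x4b800000
err:5 = 11 → 0xb << 18 → word 0x4bac0000
len:18 = 5346 → 0x14e2 << 0 → word 0x4bac14e2
word = 0x4bac14e2 → big-endian bytes:
  [0]=0x4b  [1]=0xac  [2]=0x14  [3]=0xe2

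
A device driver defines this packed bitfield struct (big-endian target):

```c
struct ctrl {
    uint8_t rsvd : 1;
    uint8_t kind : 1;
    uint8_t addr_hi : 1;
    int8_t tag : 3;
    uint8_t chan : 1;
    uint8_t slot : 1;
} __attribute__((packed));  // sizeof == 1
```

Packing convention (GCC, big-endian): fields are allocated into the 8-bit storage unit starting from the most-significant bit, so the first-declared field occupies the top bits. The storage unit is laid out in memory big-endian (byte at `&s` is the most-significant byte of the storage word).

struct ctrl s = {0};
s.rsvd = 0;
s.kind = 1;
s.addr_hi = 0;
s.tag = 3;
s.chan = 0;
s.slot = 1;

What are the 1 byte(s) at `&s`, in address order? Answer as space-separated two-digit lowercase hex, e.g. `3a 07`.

rsvd:1 = 0 → 0x0 << 7 → word 0x00
kind:1 = 1 → 0x1 << 6 → word 0x40
addr_hi:1 = 0 → 0x0 << 5 → word 0x40
tag:3 = 3 → 0x3 << 2 → word 0x4c
chan:1 = 0 → 0x0 << 1 → word 0x4c
slot:1 = 1 → 0x1 << 0 → word 0x4d
word = 0x4d → big-endian bytes:
  [0]=0x4d

4d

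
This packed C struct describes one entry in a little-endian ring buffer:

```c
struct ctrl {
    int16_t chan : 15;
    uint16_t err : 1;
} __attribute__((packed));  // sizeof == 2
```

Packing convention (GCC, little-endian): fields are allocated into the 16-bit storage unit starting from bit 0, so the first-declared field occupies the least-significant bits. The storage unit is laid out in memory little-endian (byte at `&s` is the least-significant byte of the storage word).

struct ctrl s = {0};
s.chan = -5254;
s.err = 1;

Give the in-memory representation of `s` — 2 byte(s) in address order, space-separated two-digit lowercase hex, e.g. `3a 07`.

7a eb

chan:15 = -5254 → 0x6b7a << 0 → word 0x6b7a
err:1 = 1 → 0x1 << 15 → word 0xeb7a
word = 0xeb7a → little-endian bytes:
  [0]=0x7a  [1]=0xeb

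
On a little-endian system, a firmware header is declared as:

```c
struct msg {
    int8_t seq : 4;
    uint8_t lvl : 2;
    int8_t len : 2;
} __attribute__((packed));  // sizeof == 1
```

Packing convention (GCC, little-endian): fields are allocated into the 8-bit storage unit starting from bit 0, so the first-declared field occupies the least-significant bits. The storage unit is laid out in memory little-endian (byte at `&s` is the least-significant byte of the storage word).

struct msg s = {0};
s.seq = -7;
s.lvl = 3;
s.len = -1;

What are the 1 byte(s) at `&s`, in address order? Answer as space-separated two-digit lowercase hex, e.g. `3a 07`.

[0+:4] seq=-7 & 0xf = 0x9; word=0x09
[4+:2] lvl=3 & 0x3 = 0x3; word=0x39
[6+:2] len=-1 & 0x3 = 0x3; word=0xf9
word = 0xf9 → little-endian bytes:
  [0]=0xf9

f9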